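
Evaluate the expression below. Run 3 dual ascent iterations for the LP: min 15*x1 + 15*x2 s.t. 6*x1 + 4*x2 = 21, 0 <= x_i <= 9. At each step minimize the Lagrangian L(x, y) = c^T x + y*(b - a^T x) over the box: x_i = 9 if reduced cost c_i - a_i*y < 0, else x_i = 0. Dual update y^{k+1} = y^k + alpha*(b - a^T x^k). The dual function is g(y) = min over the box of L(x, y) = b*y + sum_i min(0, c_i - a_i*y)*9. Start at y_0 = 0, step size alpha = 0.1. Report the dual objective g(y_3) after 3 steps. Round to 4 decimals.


Dual ascent for LP: min 15*x1 + 15*x2, 6*x1 + 4*x2 = 21, 0 <= x_i <= 9
Step 1: y^k = 0.0, reduced costs: (15.0, 15.0)
  x^k = (0.0, 0.0), subgradient = b - a^T x = 21.0
  y^{k+1} = 0.0 + 0.1*21.0 = 2.1
Step 2: y^k = 2.1, reduced costs: (2.4, 6.6)
  x^k = (0.0, 0.0), subgradient = b - a^T x = 21.0
  y^{k+1} = 2.1 + 0.1*21.0 = 4.2
Step 3: y^k = 4.2, reduced costs: (-10.2, -1.8)
  x^k = (9.0, 9.0), subgradient = b - a^T x = -69.0
  y^{k+1} = 4.2 + 0.1*-69.0 = -2.7
Dual objective at y_3 = -2.7: reduced costs (31.2, 25.8), box minimizer x = (0.0, 0.0)
g(y_3) = b*y + (c1 - a1*y)*x1 + (c2 - a2*y)*x2 = 21*(-2.7) + 31.2*0.0 + 25.8*0.0 = -56.7 + 0.0 + 0.0 = -56.7


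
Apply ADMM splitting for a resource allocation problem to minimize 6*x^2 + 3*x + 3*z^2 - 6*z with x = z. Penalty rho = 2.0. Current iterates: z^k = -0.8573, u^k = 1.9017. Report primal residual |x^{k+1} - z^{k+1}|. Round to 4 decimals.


ADMM iteration with rho = 2.0, z^k = -0.8573, u^k = 1.9017
Step 1: x-update.
Minimize 6*x^2 + 3*x + (2.0/2)*(x + 0.8573 + 1.9017)^2
FOC: (2*6 + 2.0)*x = -3 + 2.0*(-0.8573 - 1.9017)
x^{k+1} = -0.6084
Step 2: z-update.
Minimize 3*z^2 - 6*z + (2.0/2)*(-0.6084 - z + 1.9017)^2
FOC: (2*3 + 2.0)*z = 6 + 2.0*(-0.6084 + 1.9017)
z^{k+1} = 1.0733
Step 3: u-update.
u^{k+1} = 1.9017 - 0.6084 - 1.0733 = 0.22
Step 4: Primal residual = |-0.6084 - 1.0733| = 1.6817


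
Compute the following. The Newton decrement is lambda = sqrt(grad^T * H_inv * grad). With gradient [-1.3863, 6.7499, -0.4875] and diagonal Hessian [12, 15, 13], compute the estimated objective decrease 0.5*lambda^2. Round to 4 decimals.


Step 1: H is diagonal, so H^(-1) * g = [-0.1155, 0.45, -0.0375].
Step 2: g^T H^(-1) g = sum_i g_i^2 / H_ii
  = (-1.3863)^2/12 + (6.7499)^2/15 + (-0.4875)^2/13
  = 0.1602 + 3.0374 + 0.0183 = 3.2158
Step 3: Objective decrease = 0.5 * g^T H^(-1) g = 1.6079


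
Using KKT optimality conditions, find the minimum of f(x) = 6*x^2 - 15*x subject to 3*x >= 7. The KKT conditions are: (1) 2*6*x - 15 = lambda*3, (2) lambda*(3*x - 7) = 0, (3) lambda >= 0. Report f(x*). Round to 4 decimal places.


Step 1: Try lambda = 0 (constraint inactive).
x_unc = 15/(2*6) = 1.25
Check: 3*1.25 = 3.75 < 7 -- violated!
Step 2: Constraint must be active: 3*x = 7
x* = 7/3 = 2.3333 (rounded; the exact value 7/3 is used below)
lambda = (2*6*(7/3) - 15)/3 = 4.3333
Step 3: Compute optimal value.
f(x*) = 6*(7/3)^2 - 15*(7/3) = -2.3333


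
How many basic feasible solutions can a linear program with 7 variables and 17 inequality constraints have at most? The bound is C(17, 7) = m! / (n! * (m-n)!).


Each vertex corresponds to some choice of n active constraints out of m, so the number of vertices is at most C(m, n) = m! / (n!(m-n)!).
m = 17, n = 7
Numerator: 17 * 16 * 15 * 14 * 13 * 12 * 11
Denominator: 7! = 5040
C(17, 7) = 19448


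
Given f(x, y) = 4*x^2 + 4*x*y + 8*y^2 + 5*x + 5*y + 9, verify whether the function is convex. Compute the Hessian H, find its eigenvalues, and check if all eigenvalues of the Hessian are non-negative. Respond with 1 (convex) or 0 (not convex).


The Hessian of f(x,y) = 4*x^2 + 4*x*y + 8*y^2 + 5*x + 5*y + 9 is:
H = [[8, 4], [4, 16]]
Trace = 8 + 16 = 24
Determinant = 8*16 - (4)^2 = 112
Discriminant = (24)^2 - 4*112 = 128.0
Eigenvalues: lambda_1 = 6.3431, lambda_2 = 17.6569
The function is convex.

1


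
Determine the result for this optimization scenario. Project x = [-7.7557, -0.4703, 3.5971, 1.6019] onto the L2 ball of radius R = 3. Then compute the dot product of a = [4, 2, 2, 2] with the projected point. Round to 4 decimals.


Step 1: Compute ||x|| (intermediates to 6 decimals).
||x|| = sqrt((-7.7557)^2 + (-0.4703)^2 + 3.5971^2 + 1.6019^2) = 8.710756
Step 2: Project.
Since ||x|| > R, scale = R/||x|| = 3/8.710756 = 0.344402, proj(x) = scale * x
proj(x) = [-2.671079, -0.161972, 1.238848, 0.551698]
Step 3: Dot product.
a^T * proj(x) = 4*(-2.671079) + 2*(-0.161972) + 2*1.238848 + 2*0.551698 = -7.4272


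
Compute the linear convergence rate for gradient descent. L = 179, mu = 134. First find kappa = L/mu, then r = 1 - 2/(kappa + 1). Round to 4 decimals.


Step 1: Compute the condition number.
kappa = L/mu = 179/134 = 1.3358
Step 2: Compute the convergence rate.
r = 1 - 2/(kappa + 1) = 1 - 2*mu/(L + mu) = (L - mu)/(L + mu) = 45/313 = 0.1438


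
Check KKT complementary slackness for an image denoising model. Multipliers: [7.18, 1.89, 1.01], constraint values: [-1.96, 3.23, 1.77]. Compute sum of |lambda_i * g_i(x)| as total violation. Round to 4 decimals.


KKT complementary slackness check:
lambda_1 * g_1 = 7.18 * -1.96 = -14.0728
lambda_2 * g_2 = 1.89 * 3.23 = 6.1047
lambda_3 * g_3 = 1.01 * 1.77 = 1.7877
Total violation = 14.0728 + 6.1047 + 1.7877 = 21.9652


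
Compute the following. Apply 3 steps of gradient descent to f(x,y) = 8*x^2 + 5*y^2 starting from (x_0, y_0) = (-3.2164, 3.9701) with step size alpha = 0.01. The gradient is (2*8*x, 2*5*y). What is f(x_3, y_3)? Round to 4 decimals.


Gradient descent on f(x,y) = 8*x^2 + 5*y^2.
Starting point: (-3.2164, 3.9701), alpha = 0.01
Step 1: grad_x = 2*8*-3.2164 = -51.4624, grad_y = 2*5*3.9701 = 39.701
  x_1 = -3.2164 - 0.01*-51.4624 = -2.7018
  y_1 = 3.9701 - 0.01*39.701 = 3.5731
Step 2: grad_x = 2*8*-2.7018 = -43.2284, grad_y = 2*5*3.5731 = 35.7309
  x_2 = -2.7018 - 0.01*-43.2284 = -2.2695
  y_2 = 3.5731 - 0.01*35.7309 = 3.2158
Step 3: grad_x = 2*8*-2.2695 = -36.3119, grad_y = 2*5*3.2158 = 32.1578
  x_3 = -2.2695 - 0.01*-36.3119 = -1.9064
  y_3 = 3.2158 - 0.01*32.1578 = 2.8942
f(-1.9064, 2.8942) = 8*(-1.9064)^2 + 5*2.8942^2 = 70.9561


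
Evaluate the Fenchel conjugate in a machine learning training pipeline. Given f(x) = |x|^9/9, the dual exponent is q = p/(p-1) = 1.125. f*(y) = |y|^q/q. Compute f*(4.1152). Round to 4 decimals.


The conjugate exponent q satisfies 1/p + 1/q = 1.
p = 9, so q = 9/(9 - 1) = 1.125
|y|^q = 4.1152^1.125 = 4.9112
f*(4.1152) = 4.9112 / 1.125 = 4.3655


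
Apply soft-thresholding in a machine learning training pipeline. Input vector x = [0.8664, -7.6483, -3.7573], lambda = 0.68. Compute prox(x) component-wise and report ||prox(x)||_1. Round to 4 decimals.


Soft-thresholding with lambda = 0.68:
prox(0.8664) = sign(0.8664)*max(|0.8664| - 0.68, 0) = 0.1864
prox(-7.6483) = sign(-7.6483)*max(|-7.6483| - 0.68, 0) = -6.9683
prox(-3.7573) = sign(-3.7573)*max(|-3.7573| - 0.68, 0) = -3.0773
prox(x) = [0.1864, -6.9683, -3.0773]
||prox(x)||_1 = 0.1864 + 6.9683 + 3.0773 = 10.232


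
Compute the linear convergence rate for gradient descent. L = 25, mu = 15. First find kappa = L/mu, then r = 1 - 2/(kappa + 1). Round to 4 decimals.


Step 1: Compute the condition number.
kappa = L/mu = 25/15 = 1.6667
Step 2: Compute the convergence rate.
r = 1 - 2/(kappa + 1) = 1 - 2*mu/(L + mu) = (L - mu)/(L + mu) = 10/40 = 0.25


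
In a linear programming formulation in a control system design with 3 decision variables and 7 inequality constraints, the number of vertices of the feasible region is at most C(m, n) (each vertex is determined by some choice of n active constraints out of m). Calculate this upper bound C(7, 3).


Each vertex corresponds to some choice of n active constraints out of m, so the number of vertices is at most C(m, n) = m! / (n!(m-n)!).
m = 7, n = 3
Numerator: 7 * 6 * 5
Denominator: 3! = 6
C(7, 3) = 35


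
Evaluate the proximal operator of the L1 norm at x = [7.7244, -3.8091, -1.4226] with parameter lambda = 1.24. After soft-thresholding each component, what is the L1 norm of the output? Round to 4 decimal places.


Soft-thresholding with lambda = 1.24:
prox(7.7244) = sign(7.7244)*max(|7.7244| - 1.24, 0) = 6.4844
prox(-3.8091) = sign(-3.8091)*max(|-3.8091| - 1.24, 0) = -2.5691
prox(-1.4226) = sign(-1.4226)*max(|-1.4226| - 1.24, 0) = -0.1826
prox(x) = [6.4844, -2.5691, -0.1826]
||prox(x)||_1 = 6.4844 + 2.5691 + 0.1826 = 9.2361


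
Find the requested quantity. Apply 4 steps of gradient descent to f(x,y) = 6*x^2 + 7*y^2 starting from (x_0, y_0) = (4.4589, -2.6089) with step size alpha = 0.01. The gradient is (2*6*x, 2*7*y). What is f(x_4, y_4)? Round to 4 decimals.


Gradient descent on f(x,y) = 6*x^2 + 7*y^2.
Starting point: (4.4589, -2.6089), alpha = 0.01
Step 1: grad_x = 2*6*4.4589 = 53.5068, grad_y = 2*7*-2.6089 = -36.5246
  x_1 = 4.4589 - 0.01*53.5068 = 3.9238
  y_1 = -2.6089 - 0.01*-36.5246 = -2.2437
Step 2: grad_x = 2*6*3.9238 = 47.086, grad_y = 2*7*-2.2437 = -31.4112
  x_2 = 3.9238 - 0.01*47.086 = 3.453
  y_2 = -2.2437 - 0.01*-31.4112 = -1.9295
Step 3: grad_x = 2*6*3.453 = 41.4357, grad_y = 2*7*-1.9295 = -27.0136
  x_3 = 3.453 - 0.01*41.4357 = 3.0386
  y_3 = -1.9295 - 0.01*-27.0136 = -1.6594
Step 4: grad_x = 2*6*3.0386 = 36.4634, grad_y = 2*7*-1.6594 = -23.2317
  x_4 = 3.0386 - 0.01*36.4634 = 2.674
  y_4 = -1.6594 - 0.01*-23.2317 = -1.4271
f(2.674, -1.4271) = 6*2.674^2 + 7*(-1.4271)^2 = 57.1572


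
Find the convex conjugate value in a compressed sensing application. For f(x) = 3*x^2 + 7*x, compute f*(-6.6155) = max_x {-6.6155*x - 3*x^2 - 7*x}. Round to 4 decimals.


f*(y) = sup_x {y*x - a*x^2 - b*x} = sup_x {(y-b)*x - a*x^2}
FOC: (y - b) - 2a*x = 0 => x* = (y - b)/(2a)
x* = (-6.6155 - 7)/(2*3) = -2.2693
f*(-6.6155) = (y-b)^2/(4a) = (-6.6155 - 7)^2/(4*3)
= 185.3818/12 = 15.4485


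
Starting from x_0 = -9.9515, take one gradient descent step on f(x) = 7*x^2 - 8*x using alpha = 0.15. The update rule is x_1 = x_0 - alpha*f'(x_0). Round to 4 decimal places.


We compute the gradient at x_0 and apply the update.
f'(x) = 14*x - 8
f'(-9.9515) = 14*-9.9515 - 8 = -147.321
x_1 = -9.9515 - 0.15*-147.321 = 12.1467


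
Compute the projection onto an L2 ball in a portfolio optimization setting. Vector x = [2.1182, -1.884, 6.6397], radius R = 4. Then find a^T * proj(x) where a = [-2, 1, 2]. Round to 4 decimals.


Step 1: Compute ||x|| (intermediates to 6 decimals).
||x|| = sqrt(2.1182^2 + (-1.884)^2 + 6.6397^2) = 7.219546
Step 2: Project.
Since ||x|| > R, scale = R/||x|| = 4/7.219546 = 0.554051, proj(x) = scale * x
proj(x) = [1.173591, -1.043832, 3.678732]
Step 3: Dot product.
a^T * proj(x) = -2*1.173591 + 1*(-1.043832) + 2*3.678732 = 3.9665


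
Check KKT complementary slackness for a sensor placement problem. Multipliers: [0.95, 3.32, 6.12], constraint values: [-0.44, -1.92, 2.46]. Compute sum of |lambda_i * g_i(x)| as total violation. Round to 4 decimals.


KKT complementary slackness check:
lambda_1 * g_1 = 0.95 * -0.44 = -0.418
lambda_2 * g_2 = 3.32 * -1.92 = -6.3744
lambda_3 * g_3 = 6.12 * 2.46 = 15.0552
Total violation = 0.418 + 6.3744 + 15.0552 = 21.8476


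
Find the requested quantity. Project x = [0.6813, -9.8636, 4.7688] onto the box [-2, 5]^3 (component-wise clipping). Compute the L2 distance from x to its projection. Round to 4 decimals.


Project each component onto [-2, 5].
clip(0.6813) = 0.6813, clip(-9.8636) = -2.0, clip(4.7688) = 4.7688
Projection = [0.6813, -2.0, 4.7688]
Squared diffs: [0.0, 61.8362, 0.0]
Distance = sqrt(61.8362) = 7.8636


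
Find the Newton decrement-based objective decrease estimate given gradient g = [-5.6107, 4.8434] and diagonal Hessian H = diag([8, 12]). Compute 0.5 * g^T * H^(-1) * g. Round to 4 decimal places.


Step 1: H is diagonal, so H^(-1) * g = [-0.7013, 0.4036].
Step 2: g^T H^(-1) g = sum_i g_i^2 / H_ii
  = (-5.6107)^2/8 + (4.8434)^2/12
  = 3.935 + 1.9549 = 5.8899
Step 3: Objective decrease = 0.5 * g^T H^(-1) g = 2.9449


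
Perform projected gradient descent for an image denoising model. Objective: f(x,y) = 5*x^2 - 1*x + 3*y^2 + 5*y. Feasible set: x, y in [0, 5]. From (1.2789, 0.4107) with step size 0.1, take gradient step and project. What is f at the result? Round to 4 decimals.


Step 1: Compute gradient at (1.2789, 0.4107).
grad_x = 2*5*1.2789 - 1 = 11.789
grad_y = 2*3*0.4107 + 5 = 7.4642
Step 2: Gradient step.
x_raw = 1.2789 - 0.1*11.789 = 0.1
y_raw = 0.4107 - 0.1*7.4642 = -0.3357
Step 3: Project onto [0, 5].
x_proj = clip(0.1) = 0.1
y_proj = clip(-0.3357) = 0.0
Step 4: Evaluate f.
f(0.1, 0.0) = -0.05


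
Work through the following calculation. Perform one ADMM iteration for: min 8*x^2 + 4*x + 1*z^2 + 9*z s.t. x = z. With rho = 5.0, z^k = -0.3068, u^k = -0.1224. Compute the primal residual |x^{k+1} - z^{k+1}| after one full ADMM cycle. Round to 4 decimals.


ADMM iteration with rho = 5.0, z^k = -0.3068, u^k = -0.1224
Step 1: x-update.
Minimize 8*x^2 + 4*x + (5.0/2)*(x + 0.3068 - 0.1224)^2
FOC: (2*8 + 5.0)*x = -4 + 5.0*(-0.3068 + 0.1224)
x^{k+1} = -0.2344
Step 2: z-update.
Minimize 1*z^2 + 9*z + (5.0/2)*(-0.2344 - z - 0.1224)^2
FOC: (2*1 + 5.0)*z = -9 + 5.0*(-0.2344 - 0.1224)
z^{k+1} = -1.5406
Step 3: u-update.
u^{k+1} = -0.1224 - 0.2344 + 1.5406 = 1.1838
Step 4: Primal residual = |-0.2344 + 1.5406| = 1.3062


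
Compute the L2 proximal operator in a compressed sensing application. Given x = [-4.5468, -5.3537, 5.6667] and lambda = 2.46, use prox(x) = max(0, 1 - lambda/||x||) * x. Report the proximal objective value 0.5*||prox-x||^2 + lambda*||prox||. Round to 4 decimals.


Step 1: Compute ||x||.
||x|| = 9.0248
Step 2: Compute scaling factor.
scale = max(0, 1 - 2.46/9.0248) = 0.7274
Step 3: prox(x) = [-3.3074, -3.8944, 4.1221]
||prox(x)|| = 6.5648
Step 4: Proximal objective.
0.5*||prox-x||^2 = 3.0258
lambda*||prox|| = 16.1494
Total = 19.1752


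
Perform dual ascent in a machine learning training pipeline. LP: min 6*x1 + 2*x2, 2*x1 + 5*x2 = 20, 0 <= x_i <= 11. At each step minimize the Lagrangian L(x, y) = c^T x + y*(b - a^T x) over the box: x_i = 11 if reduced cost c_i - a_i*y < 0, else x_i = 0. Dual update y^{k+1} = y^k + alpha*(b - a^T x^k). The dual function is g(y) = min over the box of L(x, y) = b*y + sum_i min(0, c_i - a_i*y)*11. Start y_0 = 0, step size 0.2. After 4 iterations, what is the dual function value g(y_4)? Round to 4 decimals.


Dual ascent for LP: min 6*x1 + 2*x2, 2*x1 + 5*x2 = 20, 0 <= x_i <= 11
Step 1: y^k = 0.0, reduced costs: (6.0, 2.0)
  x^k = (0.0, 0.0), subgradient = b - a^T x = 20.0
  y^{k+1} = 0.0 + 0.2*20.0 = 4.0
Step 2: y^k = 4.0, reduced costs: (-2.0, -18.0)
  x^k = (11.0, 11.0), subgradient = b - a^T x = -57.0
  y^{k+1} = 4.0 + 0.2*-57.0 = -7.4
Step 3: y^k = -7.4, reduced costs: (20.8, 39.0)
  x^k = (0.0, 0.0), subgradient = b - a^T x = 20.0
  y^{k+1} = -7.4 + 0.2*20.0 = -3.4
Step 4: y^k = -3.4, reduced costs: (12.8, 19.0)
  x^k = (0.0, 0.0), subgradient = b - a^T x = 20.0
  y^{k+1} = -3.4 + 0.2*20.0 = 0.6
Dual objective at y_4 = 0.6: reduced costs (4.8, -1.0), box minimizer x = (0.0, 11.0)
g(y_4) = b*y + (c1 - a1*y)*x1 + (c2 - a2*y)*x2 = 20*0.6 + 4.8*0.0 + (-1.0)*11.0 = 12.0 + 0.0 - 11.0 = 1.0


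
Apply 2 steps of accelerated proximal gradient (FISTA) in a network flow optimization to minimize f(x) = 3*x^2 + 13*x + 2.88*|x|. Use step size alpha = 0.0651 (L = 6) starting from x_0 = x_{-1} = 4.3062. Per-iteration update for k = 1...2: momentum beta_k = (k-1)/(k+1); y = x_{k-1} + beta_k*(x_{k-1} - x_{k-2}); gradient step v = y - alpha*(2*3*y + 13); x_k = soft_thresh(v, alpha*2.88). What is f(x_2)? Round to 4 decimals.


FISTA on f(x) = 3*x^2 + 13*x + 2.88*|x|
L = 6, alpha = 0.0651
Iteration 1: beta = 0.0, y = 4.3062 + 0.0*(4.3062 - 4.3062) = 4.3062
  grad(y) = 38.8372, v = y - alpha*grad = 1.7779
  prox(v) = soft_thresh(1.7779, 0.1875) = 1.5904
Iteration 2: beta = 0.3333, y = 1.5904 + 0.3333*(1.5904 - 4.3062) = 0.6851
  grad(y) = 17.1109, v = y - alpha*grad = -0.4288
  prox(v) = soft_thresh(-0.4288, 0.1875) = -0.2413
f(x_2) = 3*(-0.2413)^2 + 13*(-0.2413) + 2.88*|-0.2413| = -2.2671


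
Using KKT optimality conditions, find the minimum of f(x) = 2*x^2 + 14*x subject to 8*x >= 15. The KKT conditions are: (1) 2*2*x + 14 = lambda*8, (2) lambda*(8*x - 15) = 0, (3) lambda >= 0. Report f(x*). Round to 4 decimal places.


Step 1: Try lambda = 0 (constraint inactive).
x_unc = -14/(2*2) = -3.5
Check: 8*-3.5 = -28.0 < 15 -- violated!
Step 2: Constraint must be active: 8*x = 15
x* = 15/8 = 1.875
lambda = (2*2*1.875 + 14)/8 = 2.6875
Step 3: Compute optimal value.
f(x*) = 2*1.875^2 + 14*1.875 = 33.2813


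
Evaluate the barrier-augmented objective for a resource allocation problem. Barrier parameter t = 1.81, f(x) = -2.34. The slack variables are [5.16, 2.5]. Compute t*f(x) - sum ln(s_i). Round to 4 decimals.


Step 1: Compute log-barrier.
ln values: [1.6409, 0.9163]
phi = -(1.6409 + 0.9163) = -2.5572
Step 2: Compute augmented objective.
t*f(x) = 1.81*-2.34 = -4.2354
Total = -4.2354 - 2.5572 = -6.7926


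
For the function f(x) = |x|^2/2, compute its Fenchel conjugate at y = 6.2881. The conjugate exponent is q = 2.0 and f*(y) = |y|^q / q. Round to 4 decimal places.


The conjugate exponent q satisfies 1/p + 1/q = 1.
p = 2, so q = 2/(2 - 1) = 2.0
|y|^q = 6.2881^2.0 = 39.5402
f*(6.2881) = 39.5402 / 2.0 = 19.7701


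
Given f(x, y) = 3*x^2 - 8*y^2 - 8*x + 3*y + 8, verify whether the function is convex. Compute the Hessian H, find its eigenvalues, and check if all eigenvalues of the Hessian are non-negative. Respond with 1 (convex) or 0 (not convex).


The Hessian of f(x,y) = 3*x^2 - 8*y^2 - 8*x + 3*y + 8 is:
H = [[6, 0], [0, -16]]
Trace = 6 - 16 = -10
Determinant = 6*-16 - (0)^2 = -96
Discriminant = (-10)^2 - 4*-96 = 484.0
Eigenvalues: lambda_1 = -16.0, lambda_2 = 6.0
The function is not convex.

0


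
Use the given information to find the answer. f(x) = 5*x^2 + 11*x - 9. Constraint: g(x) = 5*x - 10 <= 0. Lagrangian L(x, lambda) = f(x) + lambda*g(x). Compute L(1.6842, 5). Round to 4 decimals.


Step 1: Evaluate f(x).
f(1.6842) = 5*1.6842^2 + 11*1.6842 - 9 = 23.7088
Step 2: Evaluate g(x).
g(1.6842) = 5*1.6842 - 10 = -1.579
Step 3: Compute Lagrangian.
L = 23.7088 + 5*-1.579 = 15.8138


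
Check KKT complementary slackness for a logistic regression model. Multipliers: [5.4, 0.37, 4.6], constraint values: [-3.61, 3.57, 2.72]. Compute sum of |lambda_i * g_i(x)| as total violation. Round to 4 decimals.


KKT complementary slackness check:
lambda_1 * g_1 = 5.4 * -3.61 = -19.494
lambda_2 * g_2 = 0.37 * 3.57 = 1.3209
lambda_3 * g_3 = 4.6 * 2.72 = 12.512
Total violation = 19.494 + 1.3209 + 12.512 = 33.3269


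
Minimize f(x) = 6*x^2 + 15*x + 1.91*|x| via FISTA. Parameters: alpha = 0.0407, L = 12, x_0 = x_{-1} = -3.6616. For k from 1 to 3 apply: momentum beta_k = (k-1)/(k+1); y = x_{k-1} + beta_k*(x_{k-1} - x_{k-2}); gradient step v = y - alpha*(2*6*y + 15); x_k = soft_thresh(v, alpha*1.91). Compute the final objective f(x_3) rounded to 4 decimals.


FISTA on f(x) = 6*x^2 + 15*x + 1.91*|x|
L = 12, alpha = 0.0407
Iteration 1: beta = 0.0, y = -3.6616 + 0.0*(-3.6616 + 3.6616) = -3.6616
  grad(y) = -28.9392, v = y - alpha*grad = -2.4838
  prox(v) = soft_thresh(-2.4838, 0.0777) = -2.406
Iteration 2: beta = 0.3333, y = -2.406 + 0.3333*(-2.406 + 3.6616) = -1.9875
  grad(y) = -8.8502, v = y - alpha*grad = -1.6273
  prox(v) = soft_thresh(-1.6273, 0.0777) = -1.5496
Iteration 3: beta = 0.5, y = -1.5496 + 0.5*(-1.5496 + 2.406) = -1.1213
  grad(y) = 1.5438, v = y - alpha*grad = -1.1842
  prox(v) = soft_thresh(-1.1842, 0.0777) = -1.1064
f(x_3) = 6*(-1.1064)^2 + 15*(-1.1064) + 1.91*|-1.1064| = -7.138


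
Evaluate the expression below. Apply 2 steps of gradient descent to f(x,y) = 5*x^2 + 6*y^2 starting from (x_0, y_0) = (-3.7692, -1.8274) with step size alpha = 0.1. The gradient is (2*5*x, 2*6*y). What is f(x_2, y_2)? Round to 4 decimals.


Gradient descent on f(x,y) = 5*x^2 + 6*y^2.
Starting point: (-3.7692, -1.8274), alpha = 0.1
Step 1: grad_x = 2*5*-3.7692 = -37.692, grad_y = 2*6*-1.8274 = -21.9288
  x_1 = -3.7692 - 0.1*-37.692 = 0.0
  y_1 = -1.8274 - 0.1*-21.9288 = 0.3655
Step 2: grad_x = 2*5*0.0 = 0.0, grad_y = 2*6*0.3655 = 4.3858
  x_2 = 0.0 - 0.1*0.0 = 0.0
  y_2 = 0.3655 - 0.1*4.3858 = -0.0731
f(0.0, -0.0731) = 5*0.0^2 + 6*(-0.0731)^2 = 0.0321


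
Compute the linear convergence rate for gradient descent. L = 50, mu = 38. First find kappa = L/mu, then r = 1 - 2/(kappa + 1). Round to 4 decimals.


Step 1: Compute the condition number.
kappa = L/mu = 50/38 = 1.3158
Step 2: Compute the convergence rate.
r = 1 - 2/(kappa + 1) = 1 - 2*mu/(L + mu) = (L - mu)/(L + mu) = 12/88 = 0.1364


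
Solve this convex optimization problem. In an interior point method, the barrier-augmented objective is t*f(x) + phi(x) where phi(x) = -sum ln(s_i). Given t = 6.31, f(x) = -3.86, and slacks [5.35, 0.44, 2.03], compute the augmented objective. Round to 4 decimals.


Step 1: Compute log-barrier.
ln values: [1.6771, -0.821, 0.708]
phi = -(1.6771 - 0.821 + 0.708) = -1.5642
Step 2: Compute augmented objective.
t*f(x) = 6.31*-3.86 = -24.3566
Total = -24.3566 - 1.5642 = -25.9208


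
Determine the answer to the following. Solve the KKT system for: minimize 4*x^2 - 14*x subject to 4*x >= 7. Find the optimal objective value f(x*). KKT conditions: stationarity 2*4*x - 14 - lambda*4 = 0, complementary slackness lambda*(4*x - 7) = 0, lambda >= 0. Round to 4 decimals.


Step 1: Try lambda = 0 (constraint inactive).
Stationarity: 2*4*x - 14 = 0
x* = 14/(2*4) = 1.75
Check constraint: 4*1.75 = 7.0 >= 7 -- satisfied.
Step 2: Compute optimal value.
f(x*) = 4*1.75^2 - 14*1.75 = -12.25


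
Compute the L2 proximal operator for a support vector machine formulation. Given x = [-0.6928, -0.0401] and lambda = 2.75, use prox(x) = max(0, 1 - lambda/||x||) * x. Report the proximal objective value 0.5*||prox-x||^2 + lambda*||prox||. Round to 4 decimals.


Step 1: Compute ||x||.
||x|| = 0.694
Step 2: Compute scaling factor.
scale = max(0, 1 - 2.75/0.694) = 0.0
Step 3: prox(x) = [-0.0, -0.0]
||prox(x)|| = 0.0
Step 4: Proximal objective.
0.5*||prox-x||^2 = 0.2408
lambda*||prox|| = 0.0
Total = 0.2408


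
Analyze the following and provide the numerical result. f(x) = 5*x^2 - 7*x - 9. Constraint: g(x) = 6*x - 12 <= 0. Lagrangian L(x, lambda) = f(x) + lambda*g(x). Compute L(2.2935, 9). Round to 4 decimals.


Step 1: Evaluate f(x).
f(2.2935) = 5*2.2935^2 - 7*2.2935 - 9 = 1.2462
Step 2: Evaluate g(x).
g(2.2935) = 6*2.2935 - 12 = 1.761
Step 3: Compute Lagrangian.
L = 1.2462 + 9*1.761 = 17.0952


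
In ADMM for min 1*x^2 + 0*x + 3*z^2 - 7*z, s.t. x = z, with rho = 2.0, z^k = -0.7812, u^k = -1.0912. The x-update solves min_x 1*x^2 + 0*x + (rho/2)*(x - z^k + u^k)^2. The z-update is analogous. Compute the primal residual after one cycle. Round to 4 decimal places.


ADMM iteration with rho = 2.0, z^k = -0.7812, u^k = -1.0912
Step 1: x-update.
Minimize 1*x^2 + 0*x + (2.0/2)*(x + 0.7812 - 1.0912)^2
FOC: (2*1 + 2.0)*x = 0 + 2.0*(-0.7812 + 1.0912)
x^{k+1} = 0.155
Step 2: z-update.
Minimize 3*z^2 - 7*z + (2.0/2)*(0.155 - z - 1.0912)^2
FOC: (2*3 + 2.0)*z = 7 + 2.0*(0.155 - 1.0912)
z^{k+1} = 0.641
Step 3: u-update.
u^{k+1} = -1.0912 + 0.155 - 0.641 = -1.5772
Step 4: Primal residual = |0.155 - 0.641| = 0.486


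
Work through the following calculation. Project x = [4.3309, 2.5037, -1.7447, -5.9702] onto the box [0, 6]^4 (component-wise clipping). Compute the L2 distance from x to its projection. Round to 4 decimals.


Project each component onto [0, 6].
clip(4.3309) = 4.3309, clip(2.5037) = 2.5037, clip(-1.7447) = 0.0, clip(-5.9702) = 0.0
Projection = [4.3309, 2.5037, 0.0, 0.0]
Squared diffs: [0.0, 0.0, 3.044, 35.6433]
Distance = sqrt(38.6873) = 6.2199


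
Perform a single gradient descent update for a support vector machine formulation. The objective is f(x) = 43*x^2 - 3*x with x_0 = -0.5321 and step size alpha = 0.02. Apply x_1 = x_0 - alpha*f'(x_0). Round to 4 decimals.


We compute the gradient at x_0 and apply the update.
f'(x) = 86*x - 3
f'(-0.5321) = 86*-0.5321 - 3 = -48.7606
x_1 = -0.5321 - 0.02*-48.7606 = 0.4431


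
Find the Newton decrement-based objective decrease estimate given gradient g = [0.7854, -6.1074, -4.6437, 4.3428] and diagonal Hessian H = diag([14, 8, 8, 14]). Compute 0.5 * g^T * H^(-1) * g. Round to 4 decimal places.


Step 1: H is diagonal, so H^(-1) * g = [0.0561, -0.7634, -0.5805, 0.3102].
Step 2: g^T H^(-1) g = sum_i g_i^2 / H_ii
  = (0.7854)^2/14 + (-6.1074)^2/8 + (-4.6437)^2/8 + (4.3428)^2/14
  = 0.0441 + 4.6625 + 2.6955 + 1.3471 = 8.7492
Step 3: Objective decrease = 0.5 * g^T H^(-1) g = 4.3746


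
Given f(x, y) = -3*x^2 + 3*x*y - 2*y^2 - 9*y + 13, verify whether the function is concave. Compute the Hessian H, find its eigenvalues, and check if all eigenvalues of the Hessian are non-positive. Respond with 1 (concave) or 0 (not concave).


The Hessian of f(x,y) = -3*x^2 + 3*x*y - 2*y^2 - 9*y + 13 is:
H = [[-6, 3], [3, -4]]
Trace = -6 - 4 = -10
Determinant = -6*-4 - (3)^2 = 15
Discriminant = (-10)^2 - 4*15 = 40.0
Eigenvalues: lambda_1 = -8.1623, lambda_2 = -1.8377
The function is concave.

1


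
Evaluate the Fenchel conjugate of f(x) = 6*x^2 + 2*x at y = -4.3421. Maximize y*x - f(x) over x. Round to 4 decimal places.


f*(y) = sup_x {y*x - a*x^2 - b*x} = sup_x {(y-b)*x - a*x^2}
FOC: (y - b) - 2a*x = 0 => x* = (y - b)/(2a)
x* = (-4.3421 - 2)/(2*6) = -0.5285
f*(-4.3421) = (y-b)^2/(4a) = (-4.3421 - 2)^2/(4*6)
= 40.2222/24 = 1.6759


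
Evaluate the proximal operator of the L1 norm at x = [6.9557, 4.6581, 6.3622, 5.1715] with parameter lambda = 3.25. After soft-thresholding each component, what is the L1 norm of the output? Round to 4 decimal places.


Soft-thresholding with lambda = 3.25:
prox(6.9557) = sign(6.9557)*max(|6.9557| - 3.25, 0) = 3.7057
prox(4.6581) = sign(4.6581)*max(|4.6581| - 3.25, 0) = 1.4081
prox(6.3622) = sign(6.3622)*max(|6.3622| - 3.25, 0) = 3.1122
prox(5.1715) = sign(5.1715)*max(|5.1715| - 3.25, 0) = 1.9215
prox(x) = [3.7057, 1.4081, 3.1122, 1.9215]
||prox(x)||_1 = 3.7057 + 1.4081 + 3.1122 + 1.9215 = 10.1475


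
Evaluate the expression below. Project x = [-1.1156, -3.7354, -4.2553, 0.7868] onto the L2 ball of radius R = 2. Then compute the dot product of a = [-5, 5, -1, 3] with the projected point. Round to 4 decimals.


Step 1: Compute ||x|| (intermediates to 6 decimals).
||x|| = sqrt((-1.1156)^2 + (-3.7354)^2 + (-4.2553)^2 + 0.7868^2) = 5.824466
Step 2: Project.
Since ||x|| > R, scale = R/||x|| = 2/5.824466 = 0.343379, proj(x) = scale * x
proj(x) = [-0.383074, -1.282658, -1.461181, 0.270171]
Step 3: Dot product.
a^T * proj(x) = -5*(-0.383074) + 5*(-1.282658) - 1*(-1.461181) + 3*0.270171 = -2.2262


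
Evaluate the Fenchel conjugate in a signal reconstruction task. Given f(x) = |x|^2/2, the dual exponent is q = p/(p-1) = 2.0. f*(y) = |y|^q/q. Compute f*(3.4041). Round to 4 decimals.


The conjugate exponent q satisfies 1/p + 1/q = 1.
p = 2, so q = 2/(2 - 1) = 2.0
|y|^q = 3.4041^2.0 = 11.5879
f*(3.4041) = 11.5879 / 2.0 = 5.7939


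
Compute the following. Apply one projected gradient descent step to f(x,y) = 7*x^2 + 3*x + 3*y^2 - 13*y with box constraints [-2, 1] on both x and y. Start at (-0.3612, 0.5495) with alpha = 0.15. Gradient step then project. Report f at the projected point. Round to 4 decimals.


Step 1: Compute gradient at (-0.3612, 0.5495).
grad_x = 2*7*-0.3612 + 3 = -2.0568
grad_y = 2*3*0.5495 - 13 = -9.703
Step 2: Gradient step.
x_raw = -0.3612 - 0.15*-2.0568 = -0.0527
y_raw = 0.5495 - 0.15*-9.703 = 2.005
Step 3: Project onto [-2, 1].
x_proj = clip(-0.0527) = -0.0527
y_proj = clip(2.005) = 1.0
Step 4: Evaluate f.
f(-0.0527, 1.0) = -10.1386


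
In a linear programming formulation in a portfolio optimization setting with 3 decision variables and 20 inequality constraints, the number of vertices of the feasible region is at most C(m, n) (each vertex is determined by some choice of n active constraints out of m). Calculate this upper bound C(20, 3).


Each vertex corresponds to some choice of n active constraints out of m, so the number of vertices is at most C(m, n) = m! / (n!(m-n)!).
m = 20, n = 3
Numerator: 20 * 19 * 18
Denominator: 3! = 6
C(20, 3) = 1140


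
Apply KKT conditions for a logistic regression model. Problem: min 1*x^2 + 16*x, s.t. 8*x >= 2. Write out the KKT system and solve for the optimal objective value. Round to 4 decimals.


Step 1: Try lambda = 0 (constraint inactive).
x_unc = -16/(2*1) = -8.0
Check: 8*-8.0 = -64.0 < 2 -- violated!
Step 2: Constraint must be active: 8*x = 2
x* = 2/8 = 0.25
lambda = (2*1*0.25 + 16)/8 = 2.0625
Step 3: Compute optimal value.
f(x*) = 1*0.25^2 + 16*0.25 = 4.0625


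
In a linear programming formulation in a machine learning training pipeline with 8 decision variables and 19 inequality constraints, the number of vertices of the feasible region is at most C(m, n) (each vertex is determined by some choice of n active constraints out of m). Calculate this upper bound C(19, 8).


Each vertex corresponds to some choice of n active constraints out of m, so the number of vertices is at most C(m, n) = m! / (n!(m-n)!).
m = 19, n = 8
Numerator: 19 * 18 * 17 * 16 * 15 * 14 * 13 * 12
Denominator: 8! = 40320
C(19, 8) = 75582


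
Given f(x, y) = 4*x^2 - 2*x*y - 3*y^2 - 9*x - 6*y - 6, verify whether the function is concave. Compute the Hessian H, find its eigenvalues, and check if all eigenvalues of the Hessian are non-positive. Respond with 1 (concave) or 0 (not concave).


The Hessian of f(x,y) = 4*x^2 - 2*x*y - 3*y^2 - 9*x - 6*y - 6 is:
H = [[8, -2], [-2, -6]]
Trace = 8 - 6 = 2
Determinant = 8*-6 - (-2)^2 = -52
Discriminant = (2)^2 - 4*-52 = 212.0
Eigenvalues: lambda_1 = -6.2801, lambda_2 = 8.2801
The function is not concave.

0


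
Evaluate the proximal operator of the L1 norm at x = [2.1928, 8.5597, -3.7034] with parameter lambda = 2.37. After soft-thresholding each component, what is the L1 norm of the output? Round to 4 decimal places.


Soft-thresholding with lambda = 2.37:
prox(2.1928) = sign(2.1928)*max(|2.1928| - 2.37, 0) = 0.0
prox(8.5597) = sign(8.5597)*max(|8.5597| - 2.37, 0) = 6.1897
prox(-3.7034) = sign(-3.7034)*max(|-3.7034| - 2.37, 0) = -1.3334
prox(x) = [0.0, 6.1897, -1.3334]
||prox(x)||_1 = 0.0 + 6.1897 + 1.3334 = 7.5231


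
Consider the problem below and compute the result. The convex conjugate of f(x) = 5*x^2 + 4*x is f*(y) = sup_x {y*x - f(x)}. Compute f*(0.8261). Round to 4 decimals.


f*(y) = sup_x {y*x - a*x^2 - b*x} = sup_x {(y-b)*x - a*x^2}
FOC: (y - b) - 2a*x = 0 => x* = (y - b)/(2a)
x* = (0.8261 - 4)/(2*5) = -0.3174
f*(0.8261) = (y-b)^2/(4a) = (0.8261 - 4)^2/(4*5)
= 10.0736/20 = 0.5037


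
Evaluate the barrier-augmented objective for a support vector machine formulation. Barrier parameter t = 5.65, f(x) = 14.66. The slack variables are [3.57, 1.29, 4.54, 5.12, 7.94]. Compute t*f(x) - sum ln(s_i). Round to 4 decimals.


Step 1: Compute log-barrier.
ln values: [1.2726, 0.2546, 1.5129, 1.6332, 2.0719]
phi = -(1.2726 + 0.2546 + 1.5129 + 1.6332 + 2.0719) = -6.7452
Step 2: Compute augmented objective.
t*f(x) = 5.65*14.66 = 82.829
Total = 82.829 - 6.7452 = 76.0838


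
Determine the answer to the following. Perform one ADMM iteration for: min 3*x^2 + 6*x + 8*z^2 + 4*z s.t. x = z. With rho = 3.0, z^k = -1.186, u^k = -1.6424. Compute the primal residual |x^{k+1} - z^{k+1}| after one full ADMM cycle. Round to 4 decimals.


ADMM iteration with rho = 3.0, z^k = -1.186, u^k = -1.6424
Step 1: x-update.
Minimize 3*x^2 + 6*x + (3.0/2)*(x + 1.186 - 1.6424)^2
FOC: (2*3 + 3.0)*x = -6 + 3.0*(-1.186 + 1.6424)
x^{k+1} = -0.5145
Step 2: z-update.
Minimize 8*z^2 + 4*z + (3.0/2)*(-0.5145 - z - 1.6424)^2
FOC: (2*8 + 3.0)*z = -4 + 3.0*(-0.5145 - 1.6424)
z^{k+1} = -0.5511
Step 3: u-update.
u^{k+1} = -1.6424 - 0.5145 + 0.5511 = -1.6058
Step 4: Primal residual = |-0.5145 + 0.5511| = 0.0366


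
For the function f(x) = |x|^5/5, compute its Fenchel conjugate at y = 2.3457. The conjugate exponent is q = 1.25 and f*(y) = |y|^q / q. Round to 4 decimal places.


The conjugate exponent q satisfies 1/p + 1/q = 1.
p = 5, so q = 5/(5 - 1) = 1.25
|y|^q = 2.3457^1.25 = 2.903
f*(2.3457) = 2.903 / 1.25 = 2.3224


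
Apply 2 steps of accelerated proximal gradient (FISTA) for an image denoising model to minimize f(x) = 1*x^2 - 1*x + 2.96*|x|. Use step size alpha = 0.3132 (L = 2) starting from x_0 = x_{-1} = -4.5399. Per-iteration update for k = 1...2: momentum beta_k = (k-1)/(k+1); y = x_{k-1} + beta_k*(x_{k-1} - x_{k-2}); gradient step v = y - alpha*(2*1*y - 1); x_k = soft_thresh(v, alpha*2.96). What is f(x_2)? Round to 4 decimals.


FISTA on f(x) = 1*x^2 - 1*x + 2.96*|x|
L = 2, alpha = 0.3132
Iteration 1: beta = 0.0, y = -4.5399 + 0.0*(-4.5399 + 4.5399) = -4.5399
  grad(y) = -10.0798, v = y - alpha*grad = -1.3829
  prox(v) = soft_thresh(-1.3829, 0.9271) = -0.4558
Iteration 2: beta = 0.3333, y = -0.4558 + 0.3333*(-0.4558 + 4.5399) = 0.9055
  grad(y) = 0.811, v = y - alpha*grad = 0.6515
  prox(v) = soft_thresh(0.6515, 0.9271) = 0.0
f(x_2) = 1*0.0^2 - 1*0.0 + 2.96*|0.0| = 0.0


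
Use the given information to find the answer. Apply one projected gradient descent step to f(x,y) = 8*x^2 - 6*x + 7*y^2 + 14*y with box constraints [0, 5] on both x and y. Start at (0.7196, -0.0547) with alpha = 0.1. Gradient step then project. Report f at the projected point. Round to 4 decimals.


Step 1: Compute gradient at (0.7196, -0.0547).
grad_x = 2*8*0.7196 - 6 = 5.5136
grad_y = 2*7*-0.0547 + 14 = 13.2342
Step 2: Gradient step.
x_raw = 0.7196 - 0.1*5.5136 = 0.1682
y_raw = -0.0547 - 0.1*13.2342 = -1.3781
Step 3: Project onto [0, 5].
x_proj = clip(0.1682) = 0.1682
y_proj = clip(-1.3781) = 0.0
Step 4: Evaluate f.
f(0.1682, 0.0) = -0.783


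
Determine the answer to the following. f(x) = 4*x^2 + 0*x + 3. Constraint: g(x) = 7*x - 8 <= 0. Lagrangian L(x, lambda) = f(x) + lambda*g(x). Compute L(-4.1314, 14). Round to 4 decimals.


Step 1: Evaluate f(x).
f(-4.1314) = 4*(-4.1314)^2 + 0*(-4.1314) + 3 = 71.2739
Step 2: Evaluate g(x).
g(-4.1314) = 7*-4.1314 - 8 = -36.9198
Step 3: Compute Lagrangian.
L = 71.2739 + 14*-36.9198 = -445.6033


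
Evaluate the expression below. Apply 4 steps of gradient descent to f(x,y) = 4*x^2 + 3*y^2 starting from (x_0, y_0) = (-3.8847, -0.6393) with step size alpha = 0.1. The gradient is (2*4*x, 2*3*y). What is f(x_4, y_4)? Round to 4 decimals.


Gradient descent on f(x,y) = 4*x^2 + 3*y^2.
Starting point: (-3.8847, -0.6393), alpha = 0.1
Step 1: grad_x = 2*4*-3.8847 = -31.0776, grad_y = 2*3*-0.6393 = -3.8358
  x_1 = -3.8847 - 0.1*-31.0776 = -0.7769
  y_1 = -0.6393 - 0.1*-3.8358 = -0.2557
Step 2: grad_x = 2*4*-0.7769 = -6.2155, grad_y = 2*3*-0.2557 = -1.5343
  x_2 = -0.7769 - 0.1*-6.2155 = -0.1554
  y_2 = -0.2557 - 0.1*-1.5343 = -0.1023
Step 3: grad_x = 2*4*-0.1554 = -1.2431, grad_y = 2*3*-0.1023 = -0.6137
  x_3 = -0.1554 - 0.1*-1.2431 = -0.0311
  y_3 = -0.1023 - 0.1*-0.6137 = -0.0409
Step 4: grad_x = 2*4*-0.0311 = -0.2486, grad_y = 2*3*-0.0409 = -0.2455
  x_4 = -0.0311 - 0.1*-0.2486 = -0.0062
  y_4 = -0.0409 - 0.1*-0.2455 = -0.0164
f(-0.0062, -0.0164) = 4*(-0.0062)^2 + 3*(-0.0164)^2 = 0.001


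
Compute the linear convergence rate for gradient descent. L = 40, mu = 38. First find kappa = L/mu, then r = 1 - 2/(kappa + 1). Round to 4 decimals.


Step 1: Compute the condition number.
kappa = L/mu = 40/38 = 1.0526
Step 2: Compute the convergence rate.
r = 1 - 2/(kappa + 1) = 1 - 2*mu/(L + mu) = (L - mu)/(L + mu) = 2/78 = 0.0256


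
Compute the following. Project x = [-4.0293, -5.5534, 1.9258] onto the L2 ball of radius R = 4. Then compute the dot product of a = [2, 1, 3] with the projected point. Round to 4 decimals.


Step 1: Compute ||x|| (intermediates to 6 decimals).
||x|| = sqrt((-4.0293)^2 + (-5.5534)^2 + 1.9258^2) = 7.126304
Step 2: Project.
Since ||x|| > R, scale = R/||x|| = 4/7.126304 = 0.561301, proj(x) = scale * x
proj(x) = [-2.26165, -3.117129, 1.080953]
Step 3: Dot product.
a^T * proj(x) = 2*(-2.26165) + 1*(-3.117129) + 3*1.080953 = -4.3976


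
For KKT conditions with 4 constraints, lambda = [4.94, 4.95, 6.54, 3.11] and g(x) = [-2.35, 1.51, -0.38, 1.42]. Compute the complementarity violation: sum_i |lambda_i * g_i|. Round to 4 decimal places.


KKT complementary slackness check:
lambda_1 * g_1 = 4.94 * -2.35 = -11.609
lambda_2 * g_2 = 4.95 * 1.51 = 7.4745
lambda_3 * g_3 = 6.54 * -0.38 = -2.4852
lambda_4 * g_4 = 3.11 * 1.42 = 4.4162
Total violation = 11.609 + 7.4745 + 2.4852 + 4.4162 = 25.9849


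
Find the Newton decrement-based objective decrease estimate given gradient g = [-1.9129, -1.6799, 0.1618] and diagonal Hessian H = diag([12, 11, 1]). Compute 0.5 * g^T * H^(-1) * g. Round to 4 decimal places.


Step 1: H is diagonal, so H^(-1) * g = [-0.1594, -0.1527, 0.1618].
Step 2: g^T H^(-1) g = sum_i g_i^2 / H_ii
  = (-1.9129)^2/12 + (-1.6799)^2/11 + (0.1618)^2/1
  = 0.3049 + 0.2566 + 0.0262 = 0.5877
Step 3: Objective decrease = 0.5 * g^T H^(-1) g = 0.2938


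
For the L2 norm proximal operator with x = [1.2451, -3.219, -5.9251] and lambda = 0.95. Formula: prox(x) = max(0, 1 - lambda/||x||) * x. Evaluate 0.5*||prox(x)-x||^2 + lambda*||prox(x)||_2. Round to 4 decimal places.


Step 1: Compute ||x||.
||x|| = 6.857
Step 2: Compute scaling factor.
scale = max(0, 1 - 0.95/6.857) = 0.8615
Step 3: prox(x) = [1.0726, -2.773, -5.1042]
||prox(x)|| = 5.907
Step 4: Proximal objective.
0.5*||prox-x||^2 = 0.4513
lambda*||prox|| = 5.6117
Total = 6.0629


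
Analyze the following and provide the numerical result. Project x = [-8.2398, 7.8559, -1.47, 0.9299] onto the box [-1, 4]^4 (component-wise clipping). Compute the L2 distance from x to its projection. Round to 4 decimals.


Project each component onto [-1, 4].
clip(-8.2398) = -1.0, clip(7.8559) = 4.0, clip(-1.47) = -1.0, clip(0.9299) = 0.9299
Projection = [-1.0, 4.0, -1.0, 0.9299]
Squared diffs: [52.4147, 14.868, 0.2209, 0.0]
Distance = sqrt(67.5036) = 8.2161


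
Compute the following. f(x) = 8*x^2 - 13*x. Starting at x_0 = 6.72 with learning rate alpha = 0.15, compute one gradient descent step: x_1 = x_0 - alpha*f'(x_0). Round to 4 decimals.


We compute the gradient at x_0 and apply the update.
f'(x) = 16*x - 13
f'(6.72) = 16*6.72 - 13 = 94.52
x_1 = 6.72 - 0.15*94.52 = -7.458


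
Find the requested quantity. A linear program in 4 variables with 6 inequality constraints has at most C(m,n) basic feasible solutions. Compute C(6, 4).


Each vertex corresponds to some choice of n active constraints out of m, so the number of vertices is at most C(m, n) = m! / (n!(m-n)!).
m = 6, n = 4
Numerator: 6 * 5 * 4 * 3
Denominator: 4! = 24
C(6, 4) = 15


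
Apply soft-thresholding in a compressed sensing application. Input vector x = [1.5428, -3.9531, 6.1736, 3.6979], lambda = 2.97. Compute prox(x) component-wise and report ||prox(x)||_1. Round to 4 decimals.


Soft-thresholding with lambda = 2.97:
prox(1.5428) = sign(1.5428)*max(|1.5428| - 2.97, 0) = 0.0
prox(-3.9531) = sign(-3.9531)*max(|-3.9531| - 2.97, 0) = -0.9831
prox(6.1736) = sign(6.1736)*max(|6.1736| - 2.97, 0) = 3.2036
prox(3.6979) = sign(3.6979)*max(|3.6979| - 2.97, 0) = 0.7279
prox(x) = [0.0, -0.9831, 3.2036, 0.7279]
||prox(x)||_1 = 0.0 + 0.9831 + 3.2036 + 0.7279 = 4.9146


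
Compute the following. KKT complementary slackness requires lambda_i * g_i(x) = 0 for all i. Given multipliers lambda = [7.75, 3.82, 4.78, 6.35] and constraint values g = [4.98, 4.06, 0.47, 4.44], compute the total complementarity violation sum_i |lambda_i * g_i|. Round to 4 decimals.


KKT complementary slackness check:
lambda_1 * g_1 = 7.75 * 4.98 = 38.595
lambda_2 * g_2 = 3.82 * 4.06 = 15.5092
lambda_3 * g_3 = 4.78 * 0.47 = 2.2466
lambda_4 * g_4 = 6.35 * 4.44 = 28.194
Total violation = 38.595 + 15.5092 + 2.2466 + 28.194 = 84.5448


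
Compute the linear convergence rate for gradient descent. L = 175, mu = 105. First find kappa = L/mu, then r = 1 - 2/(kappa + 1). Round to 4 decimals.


Step 1: Compute the condition number.
kappa = L/mu = 175/105 = 1.6667
Step 2: Compute the convergence rate.
r = 1 - 2/(kappa + 1) = 1 - 2*mu/(L + mu) = (L - mu)/(L + mu) = 70/280 = 0.25


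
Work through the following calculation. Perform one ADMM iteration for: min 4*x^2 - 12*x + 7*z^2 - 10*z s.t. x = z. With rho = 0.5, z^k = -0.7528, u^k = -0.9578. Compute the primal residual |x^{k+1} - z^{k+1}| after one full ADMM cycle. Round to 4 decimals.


ADMM iteration with rho = 0.5, z^k = -0.7528, u^k = -0.9578
Step 1: x-update.
Minimize 4*x^2 - 12*x + (0.5/2)*(x + 0.7528 - 0.9578)^2
FOC: (2*4 + 0.5)*x = 12 + 0.5*(-0.7528 + 0.9578)
x^{k+1} = 1.4238
Step 2: z-update.
Minimize 7*z^2 - 10*z + (0.5/2)*(1.4238 - z - 0.9578)^2
FOC: (2*7 + 0.5)*z = 10 + 0.5*(1.4238 - 0.9578)
z^{k+1} = 0.7057
Step 3: u-update.
u^{k+1} = -0.9578 + 1.4238 - 0.7057 = -0.2397
Step 4: Primal residual = |1.4238 - 0.7057| = 0.7181
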